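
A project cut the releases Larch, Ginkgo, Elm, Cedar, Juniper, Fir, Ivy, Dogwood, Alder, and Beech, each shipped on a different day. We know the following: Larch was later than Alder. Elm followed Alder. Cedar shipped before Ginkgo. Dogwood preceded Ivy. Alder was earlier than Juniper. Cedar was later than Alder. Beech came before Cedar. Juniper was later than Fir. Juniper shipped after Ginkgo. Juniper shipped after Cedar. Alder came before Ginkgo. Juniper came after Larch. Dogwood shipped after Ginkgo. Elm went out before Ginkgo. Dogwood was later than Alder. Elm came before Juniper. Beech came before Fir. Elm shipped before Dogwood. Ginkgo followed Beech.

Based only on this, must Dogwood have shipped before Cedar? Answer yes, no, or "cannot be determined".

Tracing the constraints gives Cedar → Ginkgo → Dogwood, so Cedar must come before Dogwood.
That means Dogwood cannot be before Cedar.

no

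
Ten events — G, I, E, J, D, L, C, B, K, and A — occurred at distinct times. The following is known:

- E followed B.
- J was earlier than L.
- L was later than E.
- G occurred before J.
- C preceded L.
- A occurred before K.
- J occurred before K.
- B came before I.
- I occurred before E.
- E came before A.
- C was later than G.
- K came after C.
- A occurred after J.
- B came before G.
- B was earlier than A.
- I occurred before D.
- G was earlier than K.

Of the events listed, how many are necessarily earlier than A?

5

Directly stated before A: B, E, and J.
G reaches A via G → J → A.
I reaches A via I → E → A.
No chain forces L (or any of the others) ahead of A.
That's B, E, G, I, and J — 5 in all.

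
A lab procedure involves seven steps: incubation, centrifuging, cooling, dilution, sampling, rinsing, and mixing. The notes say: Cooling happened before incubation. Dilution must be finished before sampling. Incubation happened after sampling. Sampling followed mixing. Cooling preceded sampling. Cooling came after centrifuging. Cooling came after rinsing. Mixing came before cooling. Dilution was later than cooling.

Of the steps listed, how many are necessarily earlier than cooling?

Directly stated before cooling: centrifuging, mixing, and rinsing.
No chain forces dilution (or any of the others) ahead of cooling.
That's centrifuging, mixing, and rinsing — 3 in all.

3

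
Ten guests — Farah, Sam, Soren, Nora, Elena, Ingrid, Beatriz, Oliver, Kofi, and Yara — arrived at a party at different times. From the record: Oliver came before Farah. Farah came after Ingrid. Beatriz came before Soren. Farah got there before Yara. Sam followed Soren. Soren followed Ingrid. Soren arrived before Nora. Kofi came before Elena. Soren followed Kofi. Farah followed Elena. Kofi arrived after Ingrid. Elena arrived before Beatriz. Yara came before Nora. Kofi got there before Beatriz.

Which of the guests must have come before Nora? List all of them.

Directly stated before Nora: Soren and Yara.
Beatriz reaches Nora via Beatriz → Soren → Nora.
Elena reaches Nora via Elena → Beatriz → Soren → Nora.
Farah reaches Nora via Farah → Yara → Nora.
Likewise Ingrid, Kofi, and Oliver each reach Nora by chaining the stated constraints.
No chain forces Sam ahead of Nora.

Beatriz, Elena, Farah, Ingrid, Kofi, Oliver, Soren, Yara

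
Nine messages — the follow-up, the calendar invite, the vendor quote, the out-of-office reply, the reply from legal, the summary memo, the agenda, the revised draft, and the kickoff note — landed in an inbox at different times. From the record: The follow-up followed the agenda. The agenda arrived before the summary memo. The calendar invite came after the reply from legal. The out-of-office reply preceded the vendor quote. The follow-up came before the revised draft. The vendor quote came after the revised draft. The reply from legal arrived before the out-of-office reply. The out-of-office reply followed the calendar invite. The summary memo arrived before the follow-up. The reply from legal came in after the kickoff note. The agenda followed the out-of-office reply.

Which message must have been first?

The kickoff note has a chain of constraints placing it before every other message, so the kickoff note must be first.

the kickoff note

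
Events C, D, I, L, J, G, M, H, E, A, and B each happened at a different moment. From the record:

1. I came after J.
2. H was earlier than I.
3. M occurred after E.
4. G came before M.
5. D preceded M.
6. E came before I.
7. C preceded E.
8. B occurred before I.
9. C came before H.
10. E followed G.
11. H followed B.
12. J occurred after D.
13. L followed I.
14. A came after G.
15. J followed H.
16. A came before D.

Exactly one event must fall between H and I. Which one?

Tracing the constraints gives H → J → I, so J sits after H and before I.
No other event is forced both after H and before I.

J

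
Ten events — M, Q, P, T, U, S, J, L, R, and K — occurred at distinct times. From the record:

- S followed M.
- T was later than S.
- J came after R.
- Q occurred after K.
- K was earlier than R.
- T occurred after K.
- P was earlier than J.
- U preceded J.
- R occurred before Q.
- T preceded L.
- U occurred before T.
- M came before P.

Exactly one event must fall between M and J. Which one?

P

Tracing the constraints gives M → P → J, so P sits after M and before J.
No other event is forced both after M and before J.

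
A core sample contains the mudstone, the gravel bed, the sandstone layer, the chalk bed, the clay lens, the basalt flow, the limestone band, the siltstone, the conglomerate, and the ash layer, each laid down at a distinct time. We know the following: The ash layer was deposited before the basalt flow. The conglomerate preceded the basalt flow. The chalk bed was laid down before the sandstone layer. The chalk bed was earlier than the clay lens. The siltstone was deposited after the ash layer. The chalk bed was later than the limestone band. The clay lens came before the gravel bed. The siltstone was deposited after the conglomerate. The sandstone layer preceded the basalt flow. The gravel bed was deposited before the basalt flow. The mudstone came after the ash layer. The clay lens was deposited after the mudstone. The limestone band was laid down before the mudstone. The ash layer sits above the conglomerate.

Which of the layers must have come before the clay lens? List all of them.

Directly stated before the clay lens: the chalk bed and the mudstone.
The ash layer reaches the clay lens via the ash layer → the mudstone → the clay lens.
The conglomerate reaches the clay lens via the conglomerate → the ash layer → the mudstone → the clay lens.
The limestone band reaches the clay lens via the limestone band → the mudstone → the clay lens.

the ash layer, the chalk bed, the conglomerate, the limestone band, the mudstone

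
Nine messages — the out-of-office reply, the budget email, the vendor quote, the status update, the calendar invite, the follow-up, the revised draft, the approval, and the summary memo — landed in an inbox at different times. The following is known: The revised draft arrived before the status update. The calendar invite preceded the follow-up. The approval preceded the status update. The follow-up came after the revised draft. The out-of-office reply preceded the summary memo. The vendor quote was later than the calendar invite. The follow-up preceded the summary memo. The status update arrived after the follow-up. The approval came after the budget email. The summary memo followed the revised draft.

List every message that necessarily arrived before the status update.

the approval, the budget email, the calendar invite, the follow-up, the revised draft

Directly stated before the status update: the approval, the follow-up, and the revised draft.
The budget email reaches the status update via the budget email → the approval → the status update.
The calendar invite reaches the status update via the calendar invite → the follow-up → the status update.
No chain forces the out-of-office reply (or any of the others) ahead of the status update.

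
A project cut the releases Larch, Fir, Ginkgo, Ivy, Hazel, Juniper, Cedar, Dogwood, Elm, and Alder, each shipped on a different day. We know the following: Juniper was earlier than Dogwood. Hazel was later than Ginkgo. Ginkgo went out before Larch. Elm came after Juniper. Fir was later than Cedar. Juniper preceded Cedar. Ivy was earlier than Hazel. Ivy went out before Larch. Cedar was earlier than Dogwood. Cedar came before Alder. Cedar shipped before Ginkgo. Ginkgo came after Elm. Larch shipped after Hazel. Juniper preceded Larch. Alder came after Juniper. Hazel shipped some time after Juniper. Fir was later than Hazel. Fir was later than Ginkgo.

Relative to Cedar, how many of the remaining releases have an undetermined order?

Forced before Cedar: Juniper; forced after Cedar: Alder, Dogwood, Fir, Ginkgo, Hazel, and Larch.
That leaves Elm and Ivy with no forced order relative to Cedar — 2.

2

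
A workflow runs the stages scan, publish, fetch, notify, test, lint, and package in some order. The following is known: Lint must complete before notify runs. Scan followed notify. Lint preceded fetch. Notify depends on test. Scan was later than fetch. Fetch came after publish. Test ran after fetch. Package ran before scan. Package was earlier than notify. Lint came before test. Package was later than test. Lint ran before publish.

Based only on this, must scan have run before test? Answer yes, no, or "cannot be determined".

Tracing the constraints gives test → notify → scan, so test must come before scan.
That means scan cannot be before test.

no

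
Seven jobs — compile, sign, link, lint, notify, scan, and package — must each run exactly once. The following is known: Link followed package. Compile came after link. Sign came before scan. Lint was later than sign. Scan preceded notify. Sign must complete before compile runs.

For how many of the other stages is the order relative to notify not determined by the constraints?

Forced before notify: scan and sign.
That leaves compile, link, lint, and package with no forced order relative to notify — 4.

4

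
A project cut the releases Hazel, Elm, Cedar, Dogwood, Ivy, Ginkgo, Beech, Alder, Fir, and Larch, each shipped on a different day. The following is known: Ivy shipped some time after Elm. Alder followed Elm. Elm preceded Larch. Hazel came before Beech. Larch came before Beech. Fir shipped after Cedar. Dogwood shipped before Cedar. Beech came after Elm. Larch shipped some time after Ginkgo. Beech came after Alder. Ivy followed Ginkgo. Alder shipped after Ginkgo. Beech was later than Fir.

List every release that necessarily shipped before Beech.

Directly stated before Beech: Alder, Elm, Fir, Hazel, and Larch.
Cedar reaches Beech via Cedar → Fir → Beech.
Dogwood reaches Beech via Dogwood → Cedar → Fir → Beech.
Ginkgo reaches Beech via Ginkgo → Larch → Beech.
No chain forces Ivy ahead of Beech.

Alder, Cedar, Dogwood, Elm, Fir, Ginkgo, Hazel, Larch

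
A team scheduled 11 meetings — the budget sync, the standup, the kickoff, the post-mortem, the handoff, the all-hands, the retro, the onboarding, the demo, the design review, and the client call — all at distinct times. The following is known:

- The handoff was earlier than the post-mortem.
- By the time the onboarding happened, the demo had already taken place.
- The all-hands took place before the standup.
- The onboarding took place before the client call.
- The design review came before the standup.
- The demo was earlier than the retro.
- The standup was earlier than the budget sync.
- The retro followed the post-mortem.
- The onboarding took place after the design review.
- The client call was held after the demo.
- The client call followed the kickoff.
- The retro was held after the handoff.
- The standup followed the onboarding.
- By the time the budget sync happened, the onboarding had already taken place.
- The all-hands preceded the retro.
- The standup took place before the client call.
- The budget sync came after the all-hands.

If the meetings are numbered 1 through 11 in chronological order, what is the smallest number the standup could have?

5

The all-hands, the demo, the design review, and the onboarding must all come before the standup — 4 forced predecessors.
Nothing else is forced ahead of the standup, so its earliest slot is position 4 + 1 = 5.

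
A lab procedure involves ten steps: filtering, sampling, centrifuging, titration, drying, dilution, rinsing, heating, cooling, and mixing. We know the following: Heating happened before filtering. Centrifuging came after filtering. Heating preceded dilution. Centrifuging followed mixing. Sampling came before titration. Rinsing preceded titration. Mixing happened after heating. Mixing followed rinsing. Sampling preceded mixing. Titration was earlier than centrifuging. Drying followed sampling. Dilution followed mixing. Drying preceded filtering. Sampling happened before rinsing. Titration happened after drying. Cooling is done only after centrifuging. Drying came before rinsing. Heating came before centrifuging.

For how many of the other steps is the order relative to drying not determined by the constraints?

1

Forced before drying: sampling; forced after drying: centrifuging, cooling, dilution, filtering, mixing, rinsing, and titration.
That leaves heating with no forced order relative to drying — 1.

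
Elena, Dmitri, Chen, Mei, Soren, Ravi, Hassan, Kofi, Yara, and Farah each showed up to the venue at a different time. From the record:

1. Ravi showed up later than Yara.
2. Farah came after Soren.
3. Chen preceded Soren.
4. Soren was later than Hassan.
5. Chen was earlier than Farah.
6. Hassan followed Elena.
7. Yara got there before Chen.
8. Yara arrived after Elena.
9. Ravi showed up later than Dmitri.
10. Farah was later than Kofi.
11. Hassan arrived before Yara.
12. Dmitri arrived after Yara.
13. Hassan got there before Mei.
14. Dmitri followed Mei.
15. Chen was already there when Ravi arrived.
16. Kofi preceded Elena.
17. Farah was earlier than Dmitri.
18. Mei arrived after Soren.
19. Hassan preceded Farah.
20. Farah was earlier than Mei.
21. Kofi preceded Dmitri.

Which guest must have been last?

Ravi

Every other guest has a chain of constraints placing them before Ravi, so Ravi is last.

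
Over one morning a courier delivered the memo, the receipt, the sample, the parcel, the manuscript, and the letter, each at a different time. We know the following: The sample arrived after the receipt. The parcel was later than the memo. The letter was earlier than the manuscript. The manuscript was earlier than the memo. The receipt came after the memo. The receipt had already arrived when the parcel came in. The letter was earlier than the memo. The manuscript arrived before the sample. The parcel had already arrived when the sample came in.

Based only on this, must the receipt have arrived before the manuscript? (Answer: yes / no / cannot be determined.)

Tracing the constraints gives the manuscript → the memo → the receipt, so the manuscript must come before the receipt.
That means the receipt cannot be before the manuscript.

no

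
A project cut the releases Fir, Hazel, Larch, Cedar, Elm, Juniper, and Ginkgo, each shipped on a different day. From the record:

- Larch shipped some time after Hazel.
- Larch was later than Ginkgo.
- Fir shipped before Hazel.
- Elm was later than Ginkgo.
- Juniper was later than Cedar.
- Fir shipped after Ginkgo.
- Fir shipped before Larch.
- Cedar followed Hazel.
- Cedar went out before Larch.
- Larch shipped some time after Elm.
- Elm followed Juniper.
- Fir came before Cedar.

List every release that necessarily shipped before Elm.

Directly stated before Elm: Ginkgo and Juniper.
Cedar reaches Elm via Cedar → Juniper → Elm.
Fir reaches Elm via Fir → Cedar → Juniper → Elm.
Hazel reaches Elm via Hazel → Cedar → Juniper → Elm.
No chain forces Larch ahead of Elm.

Cedar, Fir, Ginkgo, Hazel, Juniper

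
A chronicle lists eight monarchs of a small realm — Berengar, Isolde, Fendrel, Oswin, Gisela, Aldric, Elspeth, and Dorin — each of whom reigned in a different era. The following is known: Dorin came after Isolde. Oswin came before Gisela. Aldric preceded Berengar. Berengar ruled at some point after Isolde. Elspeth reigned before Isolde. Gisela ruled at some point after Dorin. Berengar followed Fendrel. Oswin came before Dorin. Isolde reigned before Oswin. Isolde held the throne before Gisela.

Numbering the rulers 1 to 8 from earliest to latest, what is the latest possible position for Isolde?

Isolde must come before Berengar, Dorin, Gisela, and Oswin — 4 rulers forced after them.
Everything else can be placed before Isolde in some valid order, so Isolde can sit as late as position 8 − 4 = 4.

4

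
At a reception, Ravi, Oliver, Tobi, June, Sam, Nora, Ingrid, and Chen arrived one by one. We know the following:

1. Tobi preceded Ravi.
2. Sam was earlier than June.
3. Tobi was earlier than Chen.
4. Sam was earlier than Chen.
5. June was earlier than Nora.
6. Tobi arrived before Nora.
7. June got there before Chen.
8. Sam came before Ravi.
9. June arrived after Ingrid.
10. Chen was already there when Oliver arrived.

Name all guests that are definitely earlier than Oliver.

Directly stated before Oliver: Chen.
Ingrid reaches Oliver via Ingrid → June → Chen → Oliver.
June reaches Oliver via June → Chen → Oliver.
Sam reaches Oliver via Sam → Chen → Oliver.
Likewise Tobi reaches Oliver by chaining the stated constraints.
No chain forces Nora (or any of the others) ahead of Oliver.

Chen, Ingrid, June, Sam, Tobi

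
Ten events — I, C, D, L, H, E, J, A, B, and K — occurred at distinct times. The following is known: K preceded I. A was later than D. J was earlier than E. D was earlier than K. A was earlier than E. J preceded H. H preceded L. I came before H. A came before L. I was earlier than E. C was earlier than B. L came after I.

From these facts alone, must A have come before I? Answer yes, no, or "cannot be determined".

No chain of stated constraints runs from A to I, and none runs from I to A either.
So the relative order of A and I is not fixed by the given facts.

cannot be determined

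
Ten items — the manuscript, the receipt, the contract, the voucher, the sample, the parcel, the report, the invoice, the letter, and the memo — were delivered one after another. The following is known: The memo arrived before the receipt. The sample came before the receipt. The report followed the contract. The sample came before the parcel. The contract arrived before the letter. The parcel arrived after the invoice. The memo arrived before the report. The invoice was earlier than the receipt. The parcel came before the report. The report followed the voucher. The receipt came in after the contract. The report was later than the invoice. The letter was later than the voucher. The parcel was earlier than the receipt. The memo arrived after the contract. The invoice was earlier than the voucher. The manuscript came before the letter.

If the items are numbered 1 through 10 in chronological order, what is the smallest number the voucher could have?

The invoice must come before the voucher — 1 forced predecessor.
Nothing else is forced ahead of the voucher, so its earliest slot is position 1 + 1 = 2.

2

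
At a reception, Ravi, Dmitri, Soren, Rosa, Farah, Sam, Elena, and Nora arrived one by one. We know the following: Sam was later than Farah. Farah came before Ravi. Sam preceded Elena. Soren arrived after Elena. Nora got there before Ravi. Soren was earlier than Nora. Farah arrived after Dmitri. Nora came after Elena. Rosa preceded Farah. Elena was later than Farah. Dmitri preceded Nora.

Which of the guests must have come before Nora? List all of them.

Directly stated before Nora: Dmitri, Elena, and Soren.
Farah reaches Nora via Farah → Elena → Nora.
Rosa reaches Nora via Rosa → Farah → Elena → Nora.
Sam reaches Nora via Sam → Elena → Nora.

Dmitri, Elena, Farah, Rosa, Sam, Soren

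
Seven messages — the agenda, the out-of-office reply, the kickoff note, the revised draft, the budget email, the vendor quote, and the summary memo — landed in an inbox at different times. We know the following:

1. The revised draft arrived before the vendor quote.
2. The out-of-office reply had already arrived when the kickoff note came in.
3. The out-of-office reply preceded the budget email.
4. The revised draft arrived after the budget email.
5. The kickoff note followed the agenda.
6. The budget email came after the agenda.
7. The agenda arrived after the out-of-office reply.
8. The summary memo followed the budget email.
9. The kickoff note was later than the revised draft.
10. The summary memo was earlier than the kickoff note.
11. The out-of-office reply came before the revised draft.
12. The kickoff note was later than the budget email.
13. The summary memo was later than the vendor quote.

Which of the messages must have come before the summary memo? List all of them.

Directly stated before the summary memo: the budget email and the vendor quote.
The agenda reaches the summary memo via the agenda → the budget email → the summary memo.
The out-of-office reply reaches the summary memo via the out-of-office reply → the budget email → the summary memo.
The revised draft reaches the summary memo via the revised draft → the vendor quote → the summary memo.

the agenda, the budget email, the out-of-office reply, the revised draft, the vendor quote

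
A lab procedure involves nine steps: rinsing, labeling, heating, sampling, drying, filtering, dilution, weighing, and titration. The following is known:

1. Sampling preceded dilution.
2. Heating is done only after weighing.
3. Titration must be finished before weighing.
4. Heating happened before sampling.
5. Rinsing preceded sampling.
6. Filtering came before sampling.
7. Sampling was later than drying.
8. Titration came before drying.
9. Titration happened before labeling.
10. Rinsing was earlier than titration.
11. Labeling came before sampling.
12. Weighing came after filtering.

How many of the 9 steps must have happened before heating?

Directly stated before heating: weighing.
Filtering reaches heating via filtering → weighing → heating.
Rinsing reaches heating via rinsing → titration → weighing → heating.
Titration reaches heating via titration → weighing → heating.
No chain forces dilution (or any of the others) ahead of heating.
That's filtering, rinsing, titration, and weighing — 4 in all.

4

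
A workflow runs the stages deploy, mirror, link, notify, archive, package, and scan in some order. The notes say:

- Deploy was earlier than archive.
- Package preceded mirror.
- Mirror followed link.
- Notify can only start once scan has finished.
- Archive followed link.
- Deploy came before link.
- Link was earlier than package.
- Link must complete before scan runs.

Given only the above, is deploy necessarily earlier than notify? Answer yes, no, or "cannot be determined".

yes

Chain the constraints: deploy → link → scan → notify. Each link is directly stated, so deploy comes before notify.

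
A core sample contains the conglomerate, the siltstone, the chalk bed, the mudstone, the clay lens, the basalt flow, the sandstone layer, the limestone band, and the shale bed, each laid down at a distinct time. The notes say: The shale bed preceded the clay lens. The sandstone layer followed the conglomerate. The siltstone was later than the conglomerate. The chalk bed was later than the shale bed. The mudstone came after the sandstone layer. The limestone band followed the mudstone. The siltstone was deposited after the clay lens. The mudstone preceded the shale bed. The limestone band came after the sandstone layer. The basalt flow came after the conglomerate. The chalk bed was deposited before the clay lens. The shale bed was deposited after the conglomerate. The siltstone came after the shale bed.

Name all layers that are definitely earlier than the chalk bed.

the conglomerate, the mudstone, the sandstone layer, the shale bed

Directly stated before the chalk bed: the shale bed.
The conglomerate reaches the chalk bed via the conglomerate → the shale bed → the chalk bed.
The mudstone reaches the chalk bed via the mudstone → the shale bed → the chalk bed.
The sandstone layer reaches the chalk bed via the sandstone layer → the mudstone → the shale bed → the chalk bed.
No chain forces the limestone band (or any of the others) ahead of the chalk bed.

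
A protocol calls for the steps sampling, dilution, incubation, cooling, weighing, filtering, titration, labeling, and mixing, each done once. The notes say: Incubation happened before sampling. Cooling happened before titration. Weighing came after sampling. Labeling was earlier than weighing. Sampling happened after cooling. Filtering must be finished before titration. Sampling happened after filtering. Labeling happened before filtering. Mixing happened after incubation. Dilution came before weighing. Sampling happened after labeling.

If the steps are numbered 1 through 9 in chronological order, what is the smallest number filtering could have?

2

Labeling must come before filtering — 1 forced predecessor.
Nothing else is forced ahead of filtering, so its earliest slot is position 1 + 1 = 2.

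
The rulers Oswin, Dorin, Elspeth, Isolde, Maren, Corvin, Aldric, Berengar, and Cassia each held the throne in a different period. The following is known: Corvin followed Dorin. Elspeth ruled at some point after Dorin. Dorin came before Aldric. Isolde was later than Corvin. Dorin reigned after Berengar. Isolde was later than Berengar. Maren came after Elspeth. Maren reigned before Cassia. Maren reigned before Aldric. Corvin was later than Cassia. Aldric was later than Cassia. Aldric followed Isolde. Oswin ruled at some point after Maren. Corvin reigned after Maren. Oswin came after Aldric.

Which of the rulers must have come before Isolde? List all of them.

Directly stated before Isolde: Berengar and Corvin.
Cassia reaches Isolde via Cassia → Corvin → Isolde.
Dorin reaches Isolde via Dorin → Corvin → Isolde.
Elspeth reaches Isolde via Elspeth → Maren → Corvin → Isolde.
Likewise Maren reaches Isolde by chaining the stated constraints.

Berengar, Cassia, Corvin, Dorin, Elspeth, Maren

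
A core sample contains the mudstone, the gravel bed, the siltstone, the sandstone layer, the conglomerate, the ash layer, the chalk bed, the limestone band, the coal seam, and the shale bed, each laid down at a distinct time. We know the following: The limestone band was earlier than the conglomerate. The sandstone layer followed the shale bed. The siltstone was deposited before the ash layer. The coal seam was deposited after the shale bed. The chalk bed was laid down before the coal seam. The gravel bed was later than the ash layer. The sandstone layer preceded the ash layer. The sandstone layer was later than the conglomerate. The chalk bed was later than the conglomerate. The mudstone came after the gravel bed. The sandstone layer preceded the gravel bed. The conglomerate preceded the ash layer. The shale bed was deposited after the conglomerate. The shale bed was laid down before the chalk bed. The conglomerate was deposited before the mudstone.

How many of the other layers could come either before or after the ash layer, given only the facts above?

2

Forced before the ash layer: the conglomerate, the limestone band, the sandstone layer, the shale bed, and the siltstone; forced after the ash layer: the gravel bed and the mudstone.
That leaves the chalk bed and the coal seam with no forced order relative to the ash layer — 2.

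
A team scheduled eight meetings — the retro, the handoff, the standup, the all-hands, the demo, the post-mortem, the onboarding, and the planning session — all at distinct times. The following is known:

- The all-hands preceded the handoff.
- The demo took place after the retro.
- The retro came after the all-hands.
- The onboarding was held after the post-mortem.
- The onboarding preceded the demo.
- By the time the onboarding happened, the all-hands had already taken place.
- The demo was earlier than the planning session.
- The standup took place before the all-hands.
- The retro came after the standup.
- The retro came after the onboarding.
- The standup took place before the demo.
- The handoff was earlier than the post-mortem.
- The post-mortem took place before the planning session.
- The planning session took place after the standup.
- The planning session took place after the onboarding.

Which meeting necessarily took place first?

The standup has a chain of constraints placing it before every other meeting, so the standup must be first.

the standup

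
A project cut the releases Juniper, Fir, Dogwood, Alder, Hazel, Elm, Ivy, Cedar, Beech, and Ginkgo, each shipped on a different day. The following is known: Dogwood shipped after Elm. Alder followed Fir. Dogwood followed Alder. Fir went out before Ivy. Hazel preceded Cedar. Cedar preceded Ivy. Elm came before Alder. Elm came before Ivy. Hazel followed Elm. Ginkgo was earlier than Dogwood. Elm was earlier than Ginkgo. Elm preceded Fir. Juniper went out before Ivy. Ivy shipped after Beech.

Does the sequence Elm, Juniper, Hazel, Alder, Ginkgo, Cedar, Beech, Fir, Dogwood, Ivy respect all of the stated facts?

The constraints require Fir before Alder, but in the proposed sequence Alder appears ahead of Fir. That one violation is enough.

no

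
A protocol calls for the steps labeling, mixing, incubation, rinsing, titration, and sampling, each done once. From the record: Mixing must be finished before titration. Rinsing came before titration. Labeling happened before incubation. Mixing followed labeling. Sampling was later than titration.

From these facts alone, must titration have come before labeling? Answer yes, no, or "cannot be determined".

no

Tracing the constraints gives labeling → mixing → titration, so labeling must come before titration.
That means titration cannot be before labeling.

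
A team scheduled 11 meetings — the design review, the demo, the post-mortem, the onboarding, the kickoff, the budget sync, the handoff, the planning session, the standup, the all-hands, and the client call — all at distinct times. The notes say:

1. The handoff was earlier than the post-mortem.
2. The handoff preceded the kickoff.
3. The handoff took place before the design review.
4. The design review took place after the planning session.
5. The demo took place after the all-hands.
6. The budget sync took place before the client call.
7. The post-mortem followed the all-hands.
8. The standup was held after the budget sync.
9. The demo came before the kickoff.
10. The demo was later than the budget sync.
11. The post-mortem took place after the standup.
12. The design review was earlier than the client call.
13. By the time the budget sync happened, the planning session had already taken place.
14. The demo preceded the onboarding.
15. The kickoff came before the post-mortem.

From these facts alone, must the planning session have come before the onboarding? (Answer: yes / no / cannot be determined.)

Chain the constraints: the planning session → the budget sync → the demo → the onboarding. Each link is directly stated, so the planning session comes before the onboarding.

yes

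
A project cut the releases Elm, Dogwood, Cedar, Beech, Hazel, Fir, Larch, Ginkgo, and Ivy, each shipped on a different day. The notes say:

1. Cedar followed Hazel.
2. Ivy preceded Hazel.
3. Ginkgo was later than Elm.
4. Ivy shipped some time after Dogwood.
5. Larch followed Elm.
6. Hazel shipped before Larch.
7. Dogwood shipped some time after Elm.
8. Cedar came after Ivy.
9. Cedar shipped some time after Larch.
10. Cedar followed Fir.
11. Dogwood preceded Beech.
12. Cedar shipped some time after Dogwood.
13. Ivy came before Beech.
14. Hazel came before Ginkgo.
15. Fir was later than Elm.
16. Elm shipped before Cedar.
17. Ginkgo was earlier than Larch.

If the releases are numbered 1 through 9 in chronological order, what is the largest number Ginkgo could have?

Ginkgo must come before Cedar and Larch — 2 releases forced after it.
Everything else can be placed before Ginkgo in some valid order, so Ginkgo can sit as late as position 9 − 2 = 7.

7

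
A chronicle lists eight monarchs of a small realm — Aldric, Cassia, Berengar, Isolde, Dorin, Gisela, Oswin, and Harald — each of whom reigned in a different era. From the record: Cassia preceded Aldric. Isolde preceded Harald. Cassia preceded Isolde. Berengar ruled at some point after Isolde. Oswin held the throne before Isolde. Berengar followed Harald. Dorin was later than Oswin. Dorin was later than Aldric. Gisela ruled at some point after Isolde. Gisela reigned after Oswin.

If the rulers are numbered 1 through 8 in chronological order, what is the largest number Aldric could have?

Aldric must come before Dorin — 1 ruler forced after them.
Everything else can be placed before Aldric in some valid order, so Aldric can sit as late as position 8 − 1 = 7.

7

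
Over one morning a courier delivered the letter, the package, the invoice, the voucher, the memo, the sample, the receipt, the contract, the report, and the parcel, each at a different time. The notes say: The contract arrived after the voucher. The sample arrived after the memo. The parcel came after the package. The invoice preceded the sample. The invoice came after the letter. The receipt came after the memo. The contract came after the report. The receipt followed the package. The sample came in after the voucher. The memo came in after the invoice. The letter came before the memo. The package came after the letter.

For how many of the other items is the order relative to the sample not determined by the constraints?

Forced before the sample: the invoice, the letter, the memo, and the voucher.
That leaves the contract, the package, the parcel, the receipt, and the report with no forced order relative to the sample — 5.

5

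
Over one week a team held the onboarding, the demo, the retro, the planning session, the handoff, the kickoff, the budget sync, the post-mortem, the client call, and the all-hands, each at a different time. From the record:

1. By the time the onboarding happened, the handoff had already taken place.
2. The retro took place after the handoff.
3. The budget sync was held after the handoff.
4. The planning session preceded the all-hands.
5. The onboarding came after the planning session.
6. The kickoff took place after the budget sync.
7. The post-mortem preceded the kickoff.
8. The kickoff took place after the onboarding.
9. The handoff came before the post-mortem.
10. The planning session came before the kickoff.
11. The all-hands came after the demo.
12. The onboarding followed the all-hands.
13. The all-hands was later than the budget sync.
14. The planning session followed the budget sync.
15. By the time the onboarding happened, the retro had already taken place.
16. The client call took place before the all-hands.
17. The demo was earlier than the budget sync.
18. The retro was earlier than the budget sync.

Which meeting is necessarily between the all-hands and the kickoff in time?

Tracing the constraints gives the all-hands → the onboarding → the kickoff, so the onboarding sits after the all-hands and before the kickoff.
No other meeting is forced both after the all-hands and before the kickoff.

the onboarding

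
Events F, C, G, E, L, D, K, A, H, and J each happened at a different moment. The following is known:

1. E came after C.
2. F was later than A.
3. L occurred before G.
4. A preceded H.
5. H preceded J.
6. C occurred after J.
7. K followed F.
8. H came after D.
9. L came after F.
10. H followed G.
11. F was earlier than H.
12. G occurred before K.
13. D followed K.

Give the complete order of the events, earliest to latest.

The constraints fix every adjacent pair, so only one ordering works:
A → F → L → G → K → D → H → J → C → E.

A, F, L, G, K, D, H, J, C, E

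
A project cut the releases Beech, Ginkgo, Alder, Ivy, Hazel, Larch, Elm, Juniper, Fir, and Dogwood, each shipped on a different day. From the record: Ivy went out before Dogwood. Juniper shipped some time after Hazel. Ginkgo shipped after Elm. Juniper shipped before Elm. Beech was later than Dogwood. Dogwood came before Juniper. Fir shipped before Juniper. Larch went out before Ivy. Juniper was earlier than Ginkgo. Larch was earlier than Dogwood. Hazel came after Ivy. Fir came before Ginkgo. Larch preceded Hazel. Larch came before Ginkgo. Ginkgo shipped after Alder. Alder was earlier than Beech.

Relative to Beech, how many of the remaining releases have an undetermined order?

5

Forced before Beech: Alder, Dogwood, Ivy, and Larch.
That leaves Elm, Fir, Ginkgo, Hazel, and Juniper with no forced order relative to Beech — 5.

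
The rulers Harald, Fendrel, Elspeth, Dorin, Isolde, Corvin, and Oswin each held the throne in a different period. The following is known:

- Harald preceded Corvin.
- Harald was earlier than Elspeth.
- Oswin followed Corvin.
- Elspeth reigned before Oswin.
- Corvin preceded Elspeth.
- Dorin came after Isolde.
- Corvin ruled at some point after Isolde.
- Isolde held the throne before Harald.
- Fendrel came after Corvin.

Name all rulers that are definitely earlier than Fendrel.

Corvin, Harald, Isolde

Directly stated before Fendrel: Corvin.
Harald reaches Fendrel via Harald → Corvin → Fendrel.
Isolde reaches Fendrel via Isolde → Corvin → Fendrel.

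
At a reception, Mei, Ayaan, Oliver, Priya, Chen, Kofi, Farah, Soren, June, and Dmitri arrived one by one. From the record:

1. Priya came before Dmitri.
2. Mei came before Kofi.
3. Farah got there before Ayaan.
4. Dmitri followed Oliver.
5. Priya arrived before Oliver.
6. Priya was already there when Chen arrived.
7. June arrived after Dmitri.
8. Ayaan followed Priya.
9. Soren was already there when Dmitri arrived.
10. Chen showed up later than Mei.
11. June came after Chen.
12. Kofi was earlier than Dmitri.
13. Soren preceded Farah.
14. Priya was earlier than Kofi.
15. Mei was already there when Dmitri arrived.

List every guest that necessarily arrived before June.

Chen, Dmitri, Kofi, Mei, Oliver, Priya, Soren

Directly stated before June: Chen and Dmitri.
Kofi reaches June via Kofi → Dmitri → June.
Mei reaches June via Mei → Chen → June.
Oliver reaches June via Oliver → Dmitri → June.
Likewise Priya and Soren each reach June by chaining the stated constraints.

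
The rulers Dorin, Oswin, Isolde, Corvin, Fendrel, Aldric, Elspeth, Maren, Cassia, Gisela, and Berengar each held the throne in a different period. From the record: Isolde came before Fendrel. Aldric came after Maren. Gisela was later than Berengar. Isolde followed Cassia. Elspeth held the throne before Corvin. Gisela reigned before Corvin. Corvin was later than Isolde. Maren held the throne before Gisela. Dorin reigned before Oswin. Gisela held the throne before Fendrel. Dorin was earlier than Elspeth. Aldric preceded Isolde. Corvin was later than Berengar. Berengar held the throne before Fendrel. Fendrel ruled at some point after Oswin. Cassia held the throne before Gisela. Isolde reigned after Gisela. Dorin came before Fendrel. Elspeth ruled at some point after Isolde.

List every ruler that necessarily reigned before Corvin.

Directly stated before Corvin: Berengar, Elspeth, Gisela, and Isolde.
Aldric reaches Corvin via Aldric → Isolde → Corvin.
Cassia reaches Corvin via Cassia → Gisela → Corvin.
Dorin reaches Corvin via Dorin → Elspeth → Corvin.
Likewise Maren reaches Corvin by chaining the stated constraints.
No chain forces Oswin (or any of the others) ahead of Corvin.

Aldric, Berengar, Cassia, Dorin, Elspeth, Gisela, Isolde, Maren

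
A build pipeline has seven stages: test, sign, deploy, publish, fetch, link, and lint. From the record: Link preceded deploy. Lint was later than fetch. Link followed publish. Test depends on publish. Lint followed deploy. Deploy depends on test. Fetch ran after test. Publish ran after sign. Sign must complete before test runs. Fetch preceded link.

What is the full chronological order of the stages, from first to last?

sign, publish, test, fetch, link, deploy, lint

The constraints fix every adjacent pair, so only one ordering works:
sign → publish → test → fetch → link → deploy → lint.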